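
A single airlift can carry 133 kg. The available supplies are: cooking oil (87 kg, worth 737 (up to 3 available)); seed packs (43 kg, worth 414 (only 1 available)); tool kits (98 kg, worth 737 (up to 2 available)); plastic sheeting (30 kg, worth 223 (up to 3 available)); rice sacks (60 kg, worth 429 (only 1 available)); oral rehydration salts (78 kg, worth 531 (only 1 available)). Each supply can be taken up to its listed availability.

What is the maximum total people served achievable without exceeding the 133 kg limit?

Ranking by ratio (people served/kg): seed packs 9.63, cooking oil 8.47, tool kits 7.52, plastic sheeting 7.43.
The ratio ordering already packs tightly: cooking oil + seed packs, 130 kg, 1151.

1151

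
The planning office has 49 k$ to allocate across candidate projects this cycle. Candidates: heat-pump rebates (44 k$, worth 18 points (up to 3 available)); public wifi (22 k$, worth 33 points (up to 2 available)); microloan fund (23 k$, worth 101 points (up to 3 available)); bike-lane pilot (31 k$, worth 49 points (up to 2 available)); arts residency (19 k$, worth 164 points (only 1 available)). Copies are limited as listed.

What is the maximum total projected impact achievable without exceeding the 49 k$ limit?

Density check — arts residency 8.63, microloan fund 4.39, bike-lane pilot 1.58, public wifi 1.50 are the best per k$.
Taking microloan fund + arts residency: 42 k$ used, 265 in projected impact.

265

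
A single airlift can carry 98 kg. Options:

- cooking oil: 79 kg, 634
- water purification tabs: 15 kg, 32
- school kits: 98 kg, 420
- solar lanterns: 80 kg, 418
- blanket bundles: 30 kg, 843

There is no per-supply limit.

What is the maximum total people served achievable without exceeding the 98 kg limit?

Best packing: 3×blanket bundles — 90 kg, 2529 total.

2529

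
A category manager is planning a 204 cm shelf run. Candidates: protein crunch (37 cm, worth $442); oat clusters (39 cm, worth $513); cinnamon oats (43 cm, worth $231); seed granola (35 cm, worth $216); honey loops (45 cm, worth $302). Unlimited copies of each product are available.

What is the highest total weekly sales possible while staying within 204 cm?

5×oat clusters uses 195 of the 204 cm and totals 2565.
The spare 9 cm is too small for any remaining product, and no exchange beats 2565.

2565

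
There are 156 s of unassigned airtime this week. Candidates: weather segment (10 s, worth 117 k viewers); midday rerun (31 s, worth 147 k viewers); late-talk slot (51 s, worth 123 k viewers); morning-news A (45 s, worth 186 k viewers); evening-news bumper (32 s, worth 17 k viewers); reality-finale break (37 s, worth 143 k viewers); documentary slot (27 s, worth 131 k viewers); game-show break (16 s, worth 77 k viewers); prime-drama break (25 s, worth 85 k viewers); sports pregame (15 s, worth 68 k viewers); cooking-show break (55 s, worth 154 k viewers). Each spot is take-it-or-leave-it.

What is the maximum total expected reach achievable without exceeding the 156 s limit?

743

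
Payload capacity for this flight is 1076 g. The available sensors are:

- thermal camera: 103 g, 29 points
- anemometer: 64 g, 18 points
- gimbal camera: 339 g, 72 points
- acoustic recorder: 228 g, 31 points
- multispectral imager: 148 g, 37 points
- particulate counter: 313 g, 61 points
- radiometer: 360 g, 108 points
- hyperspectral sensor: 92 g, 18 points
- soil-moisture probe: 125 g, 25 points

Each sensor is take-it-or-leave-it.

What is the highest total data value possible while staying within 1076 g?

Greedy by ratio would take thermal camera + anemometer + gimbal camera + multispectral imager + radiometer: 1014 g used, total 264.
Replace anemometer with soil-moisture probe: the trade gains 7 net, giving 271 at 1075 g.
Next best is thermal camera + anemometer + gimbal camera + multispectral imager + radiometer at 264 (1014 g) — short by 7.

271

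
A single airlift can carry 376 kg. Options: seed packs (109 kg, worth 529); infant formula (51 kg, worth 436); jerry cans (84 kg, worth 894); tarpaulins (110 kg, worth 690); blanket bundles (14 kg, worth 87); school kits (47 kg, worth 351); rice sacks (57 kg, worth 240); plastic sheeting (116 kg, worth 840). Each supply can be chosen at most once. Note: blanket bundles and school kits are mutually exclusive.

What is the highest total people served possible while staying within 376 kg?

2947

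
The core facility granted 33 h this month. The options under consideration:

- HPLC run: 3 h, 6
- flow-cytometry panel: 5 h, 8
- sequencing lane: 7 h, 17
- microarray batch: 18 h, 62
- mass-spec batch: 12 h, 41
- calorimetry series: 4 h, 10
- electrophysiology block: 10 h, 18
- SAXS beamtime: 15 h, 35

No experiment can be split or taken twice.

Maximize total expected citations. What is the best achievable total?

109

Ranking by ratio (expected citations/h): microarray batch 3.44, mass-spec batch 3.42, calorimetry series 2.50.
Best packing: HPLC run + microarray batch + mass-spec batch — 33 h, 109 total.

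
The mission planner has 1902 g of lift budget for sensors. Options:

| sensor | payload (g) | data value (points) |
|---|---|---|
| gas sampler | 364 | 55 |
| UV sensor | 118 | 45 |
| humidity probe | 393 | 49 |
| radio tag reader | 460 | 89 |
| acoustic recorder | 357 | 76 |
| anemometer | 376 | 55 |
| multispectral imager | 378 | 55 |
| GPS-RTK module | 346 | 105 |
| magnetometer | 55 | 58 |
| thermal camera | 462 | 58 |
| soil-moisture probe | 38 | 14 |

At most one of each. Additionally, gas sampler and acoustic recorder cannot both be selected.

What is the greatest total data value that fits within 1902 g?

445

Best packing: UV sensor + radio tag reader + acoustic recorder + GPS-RTK module + magnetometer + thermal camera + soil-moisture probe — 1836 g, 445 total.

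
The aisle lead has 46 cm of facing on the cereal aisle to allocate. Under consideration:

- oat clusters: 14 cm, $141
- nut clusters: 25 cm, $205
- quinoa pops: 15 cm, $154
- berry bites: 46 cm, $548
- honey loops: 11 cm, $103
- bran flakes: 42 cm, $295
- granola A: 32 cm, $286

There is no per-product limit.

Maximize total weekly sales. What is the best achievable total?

548

The ratio ordering already packs tightly: berry bites, 46 cm, 548.
Nothing else within 46 cm beats 548.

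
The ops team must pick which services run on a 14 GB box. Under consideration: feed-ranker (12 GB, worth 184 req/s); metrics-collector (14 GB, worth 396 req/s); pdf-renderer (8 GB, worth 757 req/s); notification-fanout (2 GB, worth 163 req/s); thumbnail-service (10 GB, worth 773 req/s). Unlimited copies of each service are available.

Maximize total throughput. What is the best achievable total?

1246

Best packing: pdf-renderer + 3×notification-fanout — 14 GB, 1246 total.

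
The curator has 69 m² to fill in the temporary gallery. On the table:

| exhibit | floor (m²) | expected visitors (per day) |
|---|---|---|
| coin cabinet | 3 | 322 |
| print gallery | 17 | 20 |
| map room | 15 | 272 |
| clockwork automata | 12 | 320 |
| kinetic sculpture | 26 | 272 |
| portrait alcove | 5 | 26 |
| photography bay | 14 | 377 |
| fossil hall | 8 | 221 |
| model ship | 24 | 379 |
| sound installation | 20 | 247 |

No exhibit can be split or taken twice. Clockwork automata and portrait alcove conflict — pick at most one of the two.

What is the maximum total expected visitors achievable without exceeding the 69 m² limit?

By expected visitors per m²: coin cabinet 107.33, fossil hall 27.62, photography bay 26.93, clockwork automata 26.67 lead.
Coin cabinet + map room + clockwork automata + photography bay + model ship uses 68 of the 69 m² and totals 1670.
That's the maximum — no feasible swap from here does better than 1670.

1670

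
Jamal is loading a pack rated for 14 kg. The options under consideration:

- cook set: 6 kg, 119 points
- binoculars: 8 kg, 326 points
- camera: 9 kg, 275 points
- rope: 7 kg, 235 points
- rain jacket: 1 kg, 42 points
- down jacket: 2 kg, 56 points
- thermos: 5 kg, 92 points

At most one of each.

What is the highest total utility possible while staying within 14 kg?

460

Density check — rain jacket 42.00, binoculars 40.75, rope 33.57 are the best per kg.
Greedy by ratio would take binoculars + rain jacket + down jacket: 11 kg used, total 424.
Replace down jacket with thermos: the trade gains 36 net, giving 460 at 14 kg.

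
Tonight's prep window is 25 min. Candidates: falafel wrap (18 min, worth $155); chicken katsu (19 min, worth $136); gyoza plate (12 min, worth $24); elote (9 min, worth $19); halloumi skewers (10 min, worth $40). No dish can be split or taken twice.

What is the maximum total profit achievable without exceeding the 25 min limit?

155

Best packing: falafel wrap — 18 min, 155 total.
The spare 7 min is too small for any remaining dish, and no exchange beats 155.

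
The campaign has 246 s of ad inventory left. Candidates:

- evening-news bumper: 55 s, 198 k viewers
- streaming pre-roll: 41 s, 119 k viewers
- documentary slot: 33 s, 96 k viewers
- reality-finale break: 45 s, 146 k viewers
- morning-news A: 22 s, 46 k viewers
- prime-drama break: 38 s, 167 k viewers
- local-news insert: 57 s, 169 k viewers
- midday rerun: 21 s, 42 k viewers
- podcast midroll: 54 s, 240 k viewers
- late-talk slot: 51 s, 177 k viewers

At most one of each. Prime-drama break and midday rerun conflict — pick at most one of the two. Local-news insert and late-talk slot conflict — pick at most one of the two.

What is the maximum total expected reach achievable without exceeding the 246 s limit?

928

Ranking by ratio (expected reach/s): podcast midroll 4.44, prime-drama break 4.39, evening-news bumper 3.60, late-talk slot 3.47.
Taking evening-news bumper + reality-finale break + prime-drama break + podcast midroll + late-talk slot: 243 s used, 928 in expected reach.
That's the maximum — no feasible swap from here does better than 928.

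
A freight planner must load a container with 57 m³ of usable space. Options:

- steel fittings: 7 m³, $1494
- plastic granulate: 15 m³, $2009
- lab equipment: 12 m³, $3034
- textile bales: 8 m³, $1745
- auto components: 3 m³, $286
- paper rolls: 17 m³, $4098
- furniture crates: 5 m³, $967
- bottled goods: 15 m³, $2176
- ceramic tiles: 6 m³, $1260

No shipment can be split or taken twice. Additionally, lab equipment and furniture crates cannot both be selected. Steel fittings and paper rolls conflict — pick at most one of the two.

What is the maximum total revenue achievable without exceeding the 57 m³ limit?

11339

By revenue per m³: lab equipment 252.83, paper rolls 241.06, textile bales 218.12, steel fittings 213.43 lead.
Taking lab equipment + textile bales + auto components + paper rolls + bottled goods: 55 m³ used, 11339 in revenue.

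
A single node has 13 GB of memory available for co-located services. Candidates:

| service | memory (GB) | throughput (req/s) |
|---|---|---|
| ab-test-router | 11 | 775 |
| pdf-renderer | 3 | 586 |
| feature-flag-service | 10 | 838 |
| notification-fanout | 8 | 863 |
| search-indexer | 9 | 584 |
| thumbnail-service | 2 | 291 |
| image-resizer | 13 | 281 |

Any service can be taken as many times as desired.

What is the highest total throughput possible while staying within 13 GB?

2344

Taking 4×pdf-renderer: 12 GB used, 2344 in throughput.
The spare 1 GB is too small for any remaining service, and no exchange beats 2344.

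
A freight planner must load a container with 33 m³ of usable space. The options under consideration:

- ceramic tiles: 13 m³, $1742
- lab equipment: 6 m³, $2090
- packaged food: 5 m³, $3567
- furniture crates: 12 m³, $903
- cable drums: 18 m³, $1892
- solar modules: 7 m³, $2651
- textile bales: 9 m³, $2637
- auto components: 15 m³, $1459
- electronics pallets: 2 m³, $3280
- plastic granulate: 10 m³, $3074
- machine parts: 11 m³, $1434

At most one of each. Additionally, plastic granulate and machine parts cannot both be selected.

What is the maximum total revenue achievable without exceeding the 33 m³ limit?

15209

Greedy by ratio would take lab equipment + packaged food + solar modules + electronics pallets + plastic granulate: 30 m³ used, total 14662.
Replace lab equipment with textile bales: the trade gains 547 net, giving 15209 at 33 m³.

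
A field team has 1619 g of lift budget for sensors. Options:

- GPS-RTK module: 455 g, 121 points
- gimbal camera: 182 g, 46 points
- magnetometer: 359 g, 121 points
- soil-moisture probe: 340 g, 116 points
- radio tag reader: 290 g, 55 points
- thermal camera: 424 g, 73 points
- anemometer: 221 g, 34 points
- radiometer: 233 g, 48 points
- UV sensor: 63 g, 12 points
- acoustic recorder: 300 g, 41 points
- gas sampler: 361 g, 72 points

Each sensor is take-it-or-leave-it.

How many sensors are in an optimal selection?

Best achievable data value is 452.
One optimal bundle: GPS-RTK module + gimbal camera + magnetometer + soil-moisture probe + radiometer (1569 g).
Every optimal selection uses 5 sensors.

5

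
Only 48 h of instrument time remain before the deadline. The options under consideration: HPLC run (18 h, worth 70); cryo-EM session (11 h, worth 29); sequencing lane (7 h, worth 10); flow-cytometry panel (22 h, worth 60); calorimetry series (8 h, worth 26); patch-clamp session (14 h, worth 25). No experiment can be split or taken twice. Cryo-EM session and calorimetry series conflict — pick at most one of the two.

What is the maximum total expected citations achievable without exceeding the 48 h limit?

Best packing: HPLC run + flow-cytometry panel + calorimetry series — 48 h, 156 total.
An exhaustive check of the 64 subsets confirms 156.

156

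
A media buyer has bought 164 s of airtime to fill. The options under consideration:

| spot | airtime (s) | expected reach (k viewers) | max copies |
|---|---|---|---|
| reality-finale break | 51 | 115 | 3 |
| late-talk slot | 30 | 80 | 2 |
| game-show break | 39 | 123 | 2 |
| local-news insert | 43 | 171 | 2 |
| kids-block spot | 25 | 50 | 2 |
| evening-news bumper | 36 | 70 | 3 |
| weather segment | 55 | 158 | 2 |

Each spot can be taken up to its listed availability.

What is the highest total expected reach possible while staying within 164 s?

By expected reach per s: local-news insert 3.98, game-show break 3.15, weather segment 2.87, late-talk slot 2.67 lead.
2×game-show break + 2×local-news insert uses 164 of the 164 s and totals 588.
Every other selection either busts 164 s or exceeds an availability limit or fails to beat 588.

588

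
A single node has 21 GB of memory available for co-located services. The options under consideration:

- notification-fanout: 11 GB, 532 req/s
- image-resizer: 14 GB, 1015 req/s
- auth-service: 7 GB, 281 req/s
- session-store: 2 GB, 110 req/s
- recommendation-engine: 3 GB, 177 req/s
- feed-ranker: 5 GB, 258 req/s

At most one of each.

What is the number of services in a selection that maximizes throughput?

The maximum throughput within 21 GB is 1383.
One optimal bundle: image-resizer + session-store + feed-ranker (21 GB).
Any selection reaching 1383 contains exactly 3 services.

3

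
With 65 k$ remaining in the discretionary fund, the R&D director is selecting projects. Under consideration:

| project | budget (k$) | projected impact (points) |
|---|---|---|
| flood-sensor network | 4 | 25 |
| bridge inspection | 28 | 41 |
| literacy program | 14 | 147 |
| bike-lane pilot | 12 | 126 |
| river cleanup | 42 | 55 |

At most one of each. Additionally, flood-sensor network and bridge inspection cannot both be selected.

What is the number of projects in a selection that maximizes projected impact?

3

Best achievable projected impact is 314.
For example bridge inspection + literacy program + bike-lane pilot achieves it, using 54 k$.
Any selection reaching 314 contains exactly 3 projects.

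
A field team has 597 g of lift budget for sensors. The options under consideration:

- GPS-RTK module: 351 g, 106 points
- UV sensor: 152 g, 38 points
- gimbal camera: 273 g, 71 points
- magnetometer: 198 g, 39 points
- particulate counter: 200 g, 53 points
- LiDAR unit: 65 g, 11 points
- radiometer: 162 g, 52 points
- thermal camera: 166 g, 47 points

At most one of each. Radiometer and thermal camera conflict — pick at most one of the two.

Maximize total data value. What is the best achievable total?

169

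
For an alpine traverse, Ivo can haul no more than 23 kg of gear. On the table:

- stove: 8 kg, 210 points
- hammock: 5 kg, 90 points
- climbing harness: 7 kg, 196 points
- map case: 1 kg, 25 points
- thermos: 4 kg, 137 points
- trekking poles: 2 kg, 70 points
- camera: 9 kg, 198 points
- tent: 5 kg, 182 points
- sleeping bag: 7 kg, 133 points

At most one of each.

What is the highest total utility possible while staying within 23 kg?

683

Ranking by ratio (utility/kg): tent 36.40, trekking poles 35.00, thermos 34.25, climbing harness 28.00.
A density-first pass picks climbing harness + map case + thermos + trekking poles + tent — 610 at 19 kg.
Dropping thermos frees 4 kg; slotting in stove (8 kg) lifts the total to 683 at 23 kg.
Next best is hammock + climbing harness + thermos + trekking poles + tent at 675 (23 kg) — short by 8.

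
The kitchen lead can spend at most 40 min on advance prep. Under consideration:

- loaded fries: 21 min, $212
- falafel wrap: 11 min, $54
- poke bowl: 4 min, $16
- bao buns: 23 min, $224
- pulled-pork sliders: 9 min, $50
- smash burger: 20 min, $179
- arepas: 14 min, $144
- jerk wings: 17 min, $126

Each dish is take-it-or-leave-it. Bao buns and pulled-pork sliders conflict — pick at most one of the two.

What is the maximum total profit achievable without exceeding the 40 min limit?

372

Density check — arepas 10.29, loaded fries 10.10, bao buns 9.74, smash burger 8.95 are the best per min.
The ratio ordering already packs tightly: loaded fries + poke bowl + arepas, 39 min, 372.
Runner-up bao buns + arepas tops out at 368.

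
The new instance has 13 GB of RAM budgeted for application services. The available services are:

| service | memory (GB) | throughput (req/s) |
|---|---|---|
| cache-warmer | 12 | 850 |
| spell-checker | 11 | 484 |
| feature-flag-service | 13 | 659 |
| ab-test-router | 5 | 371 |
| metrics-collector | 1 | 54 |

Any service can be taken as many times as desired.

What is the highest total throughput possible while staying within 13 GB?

904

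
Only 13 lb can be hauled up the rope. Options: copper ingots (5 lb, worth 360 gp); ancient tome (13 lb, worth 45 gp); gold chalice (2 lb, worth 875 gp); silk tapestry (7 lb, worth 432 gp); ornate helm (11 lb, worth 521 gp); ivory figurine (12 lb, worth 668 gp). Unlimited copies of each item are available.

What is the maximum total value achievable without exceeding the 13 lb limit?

5250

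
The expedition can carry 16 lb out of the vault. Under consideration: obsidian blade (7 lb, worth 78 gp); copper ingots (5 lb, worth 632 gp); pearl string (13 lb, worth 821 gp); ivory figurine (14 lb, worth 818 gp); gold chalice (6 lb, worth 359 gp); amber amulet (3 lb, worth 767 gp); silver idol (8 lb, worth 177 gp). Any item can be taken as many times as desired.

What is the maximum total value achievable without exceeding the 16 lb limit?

Taking 5×amber amulet: 15 lb used, 3835 in value.
Nothing else within 16 lb beats 3835.

3835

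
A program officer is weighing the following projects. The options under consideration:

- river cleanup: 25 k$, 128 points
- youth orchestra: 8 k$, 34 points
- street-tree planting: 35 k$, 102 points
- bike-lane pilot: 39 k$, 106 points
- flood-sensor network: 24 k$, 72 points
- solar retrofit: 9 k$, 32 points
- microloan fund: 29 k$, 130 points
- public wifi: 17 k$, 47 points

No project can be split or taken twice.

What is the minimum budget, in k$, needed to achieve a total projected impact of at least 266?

62

Look for the lowest-budget combination reaching 266.
river cleanup + youth orchestra + microloan fund: 292 projected impact at 62 k$.
No combination under 62 k$ hits 266.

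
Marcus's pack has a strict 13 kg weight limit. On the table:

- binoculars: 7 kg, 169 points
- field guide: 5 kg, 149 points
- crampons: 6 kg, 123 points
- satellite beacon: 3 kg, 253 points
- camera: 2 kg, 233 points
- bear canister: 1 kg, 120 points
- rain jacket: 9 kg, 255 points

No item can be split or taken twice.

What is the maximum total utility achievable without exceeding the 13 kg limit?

Greedy by ratio would take field guide + satellite beacon + camera + bear canister: 11 kg used, total 755.
The 5 kg tied up in field guide is better spent on binoculars — total rises to 775 (13 kg).
Runner-up field guide + satellite beacon + camera + bear canister tops out at 755.

775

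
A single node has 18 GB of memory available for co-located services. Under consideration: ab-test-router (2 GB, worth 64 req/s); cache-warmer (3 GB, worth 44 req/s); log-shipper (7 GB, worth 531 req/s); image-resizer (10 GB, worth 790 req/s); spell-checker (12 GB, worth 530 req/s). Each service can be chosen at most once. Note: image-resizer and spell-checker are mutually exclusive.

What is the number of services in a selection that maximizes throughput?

Best achievable throughput is 1321.
One optimal bundle: log-shipper + image-resizer (17 GB).
Every optimal selection uses 2 services.

2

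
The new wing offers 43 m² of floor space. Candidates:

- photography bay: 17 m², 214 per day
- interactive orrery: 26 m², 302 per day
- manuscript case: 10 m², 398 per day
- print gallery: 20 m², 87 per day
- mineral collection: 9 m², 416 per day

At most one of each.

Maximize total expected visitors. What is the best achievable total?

Taking photography bay + manuscript case + mineral collection: 36 m² used, 1028 in expected visitors.

1028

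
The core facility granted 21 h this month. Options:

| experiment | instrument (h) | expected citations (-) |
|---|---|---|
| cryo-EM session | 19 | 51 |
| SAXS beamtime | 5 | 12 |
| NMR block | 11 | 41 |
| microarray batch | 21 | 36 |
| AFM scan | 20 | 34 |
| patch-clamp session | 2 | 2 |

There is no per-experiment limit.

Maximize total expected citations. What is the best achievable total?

65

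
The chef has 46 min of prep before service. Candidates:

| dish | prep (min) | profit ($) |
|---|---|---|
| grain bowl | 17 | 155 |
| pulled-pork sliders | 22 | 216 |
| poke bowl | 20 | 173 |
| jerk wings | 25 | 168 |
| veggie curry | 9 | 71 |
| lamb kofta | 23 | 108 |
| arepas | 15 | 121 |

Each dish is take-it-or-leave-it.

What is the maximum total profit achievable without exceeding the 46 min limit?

408

Taking the top-ratio dishes first gives grain bowl + pulled-pork sliders for 371 (39 min).
Dropping grain bowl frees 17 min; slotting in veggie curry + arepas (24 min) lifts the total to 408 at 46 min.
Nothing else within 46 min beats 408.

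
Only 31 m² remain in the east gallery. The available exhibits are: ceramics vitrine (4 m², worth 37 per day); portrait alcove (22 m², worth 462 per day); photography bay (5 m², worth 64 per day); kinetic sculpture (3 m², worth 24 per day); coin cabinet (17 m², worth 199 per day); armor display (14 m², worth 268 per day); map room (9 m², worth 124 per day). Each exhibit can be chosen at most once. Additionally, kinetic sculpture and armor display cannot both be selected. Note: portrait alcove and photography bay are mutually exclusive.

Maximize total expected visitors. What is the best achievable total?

The ratio ordering already packs tightly: portrait alcove + map room, 31 m², 586.

586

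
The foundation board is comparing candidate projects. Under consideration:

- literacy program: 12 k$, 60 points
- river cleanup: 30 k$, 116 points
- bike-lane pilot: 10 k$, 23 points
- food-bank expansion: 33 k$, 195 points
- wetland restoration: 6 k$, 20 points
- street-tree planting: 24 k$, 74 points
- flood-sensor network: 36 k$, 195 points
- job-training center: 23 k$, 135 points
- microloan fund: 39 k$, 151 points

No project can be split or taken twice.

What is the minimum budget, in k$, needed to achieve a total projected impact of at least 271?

51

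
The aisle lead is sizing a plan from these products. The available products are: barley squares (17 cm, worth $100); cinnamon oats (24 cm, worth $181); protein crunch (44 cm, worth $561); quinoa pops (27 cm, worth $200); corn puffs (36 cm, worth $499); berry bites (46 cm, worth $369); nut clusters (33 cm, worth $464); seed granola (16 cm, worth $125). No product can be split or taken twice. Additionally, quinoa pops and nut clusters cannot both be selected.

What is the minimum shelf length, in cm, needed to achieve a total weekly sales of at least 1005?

Look for the lowest-shelf combination reaching 1005.
protein crunch + nut clusters reaches 1025 using 77 cm.
Below 77 cm the best achievable stays under 1005.

77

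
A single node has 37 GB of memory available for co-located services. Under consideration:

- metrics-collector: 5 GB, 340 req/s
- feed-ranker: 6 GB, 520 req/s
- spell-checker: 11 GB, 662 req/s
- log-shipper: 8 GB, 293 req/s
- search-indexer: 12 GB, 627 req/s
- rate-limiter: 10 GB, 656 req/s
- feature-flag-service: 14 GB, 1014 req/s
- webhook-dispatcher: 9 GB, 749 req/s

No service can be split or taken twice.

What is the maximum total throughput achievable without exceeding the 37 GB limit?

Density check — feed-ranker 86.67, webhook-dispatcher 83.22, feature-flag-service 72.43, metrics-collector 68.00 are the best per GB.
Best packing: metrics-collector + feed-ranker + feature-flag-service + webhook-dispatcher — 34 GB, 2623 total.

2623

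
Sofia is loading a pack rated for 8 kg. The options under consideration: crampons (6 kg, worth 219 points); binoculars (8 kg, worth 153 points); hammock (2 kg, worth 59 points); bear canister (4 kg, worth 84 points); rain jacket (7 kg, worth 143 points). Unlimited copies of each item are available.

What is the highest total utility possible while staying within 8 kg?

Crampons + hammock uses 8 of the 8 kg and totals 278.
That's the maximum — no swap from here does better than 278.

278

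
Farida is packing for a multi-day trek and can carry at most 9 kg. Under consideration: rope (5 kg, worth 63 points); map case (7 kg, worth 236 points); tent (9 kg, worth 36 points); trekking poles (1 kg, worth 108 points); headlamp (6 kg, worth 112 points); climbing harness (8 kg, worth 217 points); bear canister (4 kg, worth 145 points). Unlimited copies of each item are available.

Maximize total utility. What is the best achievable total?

Taking 9×trekking poles: 9 kg used, 972 in utility.

972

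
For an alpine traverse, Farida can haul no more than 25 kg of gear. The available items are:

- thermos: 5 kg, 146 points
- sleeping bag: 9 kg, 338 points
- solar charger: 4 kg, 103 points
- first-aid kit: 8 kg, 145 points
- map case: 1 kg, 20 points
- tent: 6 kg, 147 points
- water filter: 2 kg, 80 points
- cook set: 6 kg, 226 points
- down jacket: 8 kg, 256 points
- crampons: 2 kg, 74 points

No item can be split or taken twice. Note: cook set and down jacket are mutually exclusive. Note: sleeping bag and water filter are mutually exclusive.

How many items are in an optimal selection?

Best achievable utility is 834.
thermos + sleeping bag + map case + down jacket + crampons hits 834 at 25 kg.
All optima have 5 items.

5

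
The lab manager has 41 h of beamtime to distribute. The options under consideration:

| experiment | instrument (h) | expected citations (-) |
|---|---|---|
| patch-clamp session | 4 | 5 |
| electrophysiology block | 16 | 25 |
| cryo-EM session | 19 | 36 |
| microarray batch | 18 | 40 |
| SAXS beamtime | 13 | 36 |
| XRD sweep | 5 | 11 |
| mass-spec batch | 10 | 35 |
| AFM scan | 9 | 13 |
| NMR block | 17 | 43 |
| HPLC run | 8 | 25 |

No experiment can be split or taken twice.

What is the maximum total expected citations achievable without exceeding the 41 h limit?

114

Density check — mass-spec batch 3.50, HPLC run 3.12, SAXS beamtime 2.77, NMR block 2.53 are the best per h.
A density-first pass picks patch-clamp session + SAXS beamtime + XRD sweep + mass-spec batch + HPLC run — 112 at 40 h.
Replace patch-clamp session and XRD sweep and HPLC run with NMR block: the trade gains 2 net, giving 114 at 40 h.
XRD sweep + mass-spec batch + NMR block + HPLC run (40 h) also reaches 114 — a tie, but nothing goes higher.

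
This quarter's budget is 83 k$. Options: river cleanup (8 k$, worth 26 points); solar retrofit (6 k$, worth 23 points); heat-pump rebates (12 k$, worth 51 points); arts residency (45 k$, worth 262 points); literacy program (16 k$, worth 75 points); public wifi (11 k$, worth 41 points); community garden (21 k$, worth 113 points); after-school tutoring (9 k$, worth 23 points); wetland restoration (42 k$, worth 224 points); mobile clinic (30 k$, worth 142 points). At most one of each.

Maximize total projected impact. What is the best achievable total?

Density check — arts residency 5.82, community garden 5.38, wetland restoration 5.33, mobile clinic 4.73 are the best per k$.
Best packing: arts residency + literacy program + community garden — 82 k$, 450 total.
The closest alternative, solar retrofit + arts residency + public wifi + community garden, reaches only 439.

450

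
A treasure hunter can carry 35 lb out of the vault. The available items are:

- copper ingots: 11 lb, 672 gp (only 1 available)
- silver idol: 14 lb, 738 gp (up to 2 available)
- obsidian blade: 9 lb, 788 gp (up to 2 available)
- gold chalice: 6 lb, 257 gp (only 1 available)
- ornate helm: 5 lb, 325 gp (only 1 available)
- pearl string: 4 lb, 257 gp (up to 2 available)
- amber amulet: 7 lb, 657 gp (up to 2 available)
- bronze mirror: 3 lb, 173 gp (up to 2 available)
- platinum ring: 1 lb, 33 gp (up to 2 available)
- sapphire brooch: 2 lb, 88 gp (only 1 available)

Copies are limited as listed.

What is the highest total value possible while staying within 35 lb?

The ratio ordering already packs tightly: 2×obsidian blade + 2×amber amulet + bronze mirror, 35 lb, 3063.
Nothing else within 35 lb beats 3063.

3063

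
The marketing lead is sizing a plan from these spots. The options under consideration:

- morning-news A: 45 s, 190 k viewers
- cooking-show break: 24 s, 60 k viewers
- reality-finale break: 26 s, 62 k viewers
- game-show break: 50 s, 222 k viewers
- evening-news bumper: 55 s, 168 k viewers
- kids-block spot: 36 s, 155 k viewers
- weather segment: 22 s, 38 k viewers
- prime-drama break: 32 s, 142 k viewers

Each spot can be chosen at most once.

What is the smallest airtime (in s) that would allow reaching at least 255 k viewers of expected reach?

68

Need the lightest bundle worth ≥ 255.
kids-block spot + prime-drama break reaches 297 using 68 s.
Any bundle with less than 68 s falls short of 255.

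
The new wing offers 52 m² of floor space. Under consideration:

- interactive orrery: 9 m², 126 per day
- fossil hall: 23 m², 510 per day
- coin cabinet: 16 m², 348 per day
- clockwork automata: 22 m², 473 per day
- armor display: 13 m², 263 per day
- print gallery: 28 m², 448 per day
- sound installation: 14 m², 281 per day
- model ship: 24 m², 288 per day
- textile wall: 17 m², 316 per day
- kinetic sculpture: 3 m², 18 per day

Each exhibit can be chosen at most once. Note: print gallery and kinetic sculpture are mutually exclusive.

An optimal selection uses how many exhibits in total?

Best achievable expected visitors is 1121.
fossil hall + coin cabinet + armor display hits 1121 at 52 m².
Any selection reaching 1121 contains exactly 3 exhibits.

3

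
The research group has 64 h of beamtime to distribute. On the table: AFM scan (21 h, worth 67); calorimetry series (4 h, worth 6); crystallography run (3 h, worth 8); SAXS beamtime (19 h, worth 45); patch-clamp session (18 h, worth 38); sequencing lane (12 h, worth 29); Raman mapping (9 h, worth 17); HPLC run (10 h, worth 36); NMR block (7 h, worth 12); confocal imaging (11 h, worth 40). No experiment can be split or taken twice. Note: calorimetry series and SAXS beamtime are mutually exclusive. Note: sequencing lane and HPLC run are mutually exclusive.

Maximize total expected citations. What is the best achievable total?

196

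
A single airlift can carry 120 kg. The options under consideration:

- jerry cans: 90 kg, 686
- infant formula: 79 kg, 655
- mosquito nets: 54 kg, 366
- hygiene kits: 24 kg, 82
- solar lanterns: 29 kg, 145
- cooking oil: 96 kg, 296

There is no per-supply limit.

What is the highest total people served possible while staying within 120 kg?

A density-first pass picks infant formula + solar lanterns — 800 at 108 kg.
Replace infant formula with jerry cans: the trade gains 31 net, giving 831 at 119 kg.
No other feasible combination exceeds 831.

831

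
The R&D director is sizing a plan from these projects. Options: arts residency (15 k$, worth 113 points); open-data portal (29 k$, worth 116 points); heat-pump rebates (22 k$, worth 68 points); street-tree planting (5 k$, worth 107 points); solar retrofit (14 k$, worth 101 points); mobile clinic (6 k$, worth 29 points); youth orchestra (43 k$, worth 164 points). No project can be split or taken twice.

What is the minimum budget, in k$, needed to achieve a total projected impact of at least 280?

Need the lightest bundle worth ≥ 280.
arts residency + street-tree planting + solar retrofit: 321 projected impact at 34 k$.
Below 34 k$ the best achievable stays under 280.

34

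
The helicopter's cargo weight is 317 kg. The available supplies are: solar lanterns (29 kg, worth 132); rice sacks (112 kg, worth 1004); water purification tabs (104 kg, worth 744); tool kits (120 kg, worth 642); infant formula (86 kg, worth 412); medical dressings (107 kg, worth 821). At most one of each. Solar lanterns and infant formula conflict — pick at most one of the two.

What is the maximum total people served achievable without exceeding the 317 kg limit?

2237

Best packing: rice sacks + infant formula + medical dressings — 305 kg, 2237 total.
The closest alternative, rice sacks + water purification tabs + infant formula, reaches only 2160.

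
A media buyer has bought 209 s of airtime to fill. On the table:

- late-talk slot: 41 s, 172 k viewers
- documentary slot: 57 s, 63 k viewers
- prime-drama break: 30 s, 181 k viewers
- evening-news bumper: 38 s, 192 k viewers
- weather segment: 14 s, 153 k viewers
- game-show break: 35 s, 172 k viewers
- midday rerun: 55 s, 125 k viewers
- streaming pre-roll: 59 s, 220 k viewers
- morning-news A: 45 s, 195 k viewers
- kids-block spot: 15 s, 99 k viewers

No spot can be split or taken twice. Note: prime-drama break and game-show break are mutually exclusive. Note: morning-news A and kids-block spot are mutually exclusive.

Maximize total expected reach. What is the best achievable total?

1017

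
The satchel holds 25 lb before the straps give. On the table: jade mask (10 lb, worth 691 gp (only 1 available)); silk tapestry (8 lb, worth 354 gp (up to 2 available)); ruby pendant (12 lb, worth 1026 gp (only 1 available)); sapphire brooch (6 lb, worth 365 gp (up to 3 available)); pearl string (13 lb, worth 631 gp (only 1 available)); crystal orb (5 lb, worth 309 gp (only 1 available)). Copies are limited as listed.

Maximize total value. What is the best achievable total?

Density check — ruby pendant 85.50, jade mask 69.10, crystal orb 61.80, sapphire brooch 60.83 are the best per lb.
Taking the top-ratio items first gives jade mask + ruby pendant for 1717 (22 lb).
Dropping jade mask frees 10 lb; slotting in 2×sapphire brooch (12 lb) lifts the total to 1756 at 24 lb.
The spare 1 lb is too small for any remaining item, and no exchange beats 1756.

1756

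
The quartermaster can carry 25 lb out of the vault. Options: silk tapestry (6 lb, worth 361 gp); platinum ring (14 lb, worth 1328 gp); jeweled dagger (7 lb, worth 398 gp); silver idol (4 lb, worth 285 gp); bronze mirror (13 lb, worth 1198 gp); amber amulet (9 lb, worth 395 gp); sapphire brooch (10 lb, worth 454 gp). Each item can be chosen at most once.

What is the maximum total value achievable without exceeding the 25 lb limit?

2011

A density-first pass picks silk tapestry + platinum ring + silver idol — 1974 at 24 lb.
Replace silk tapestry with jeweled dagger: the trade gains 37 net, giving 2011 at 25 lb.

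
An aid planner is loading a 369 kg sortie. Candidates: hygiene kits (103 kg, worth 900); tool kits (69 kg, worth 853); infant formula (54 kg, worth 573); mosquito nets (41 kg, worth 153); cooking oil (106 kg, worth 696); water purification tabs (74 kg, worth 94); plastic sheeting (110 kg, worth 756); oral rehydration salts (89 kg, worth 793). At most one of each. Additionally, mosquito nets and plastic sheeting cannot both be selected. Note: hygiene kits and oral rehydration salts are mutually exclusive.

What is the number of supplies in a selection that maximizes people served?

Optimal total is 3082.
One optimal bundle: hygiene kits + tool kits + infant formula + plastic sheeting (336 kg).
Every optimal selection uses 4 supplies.

4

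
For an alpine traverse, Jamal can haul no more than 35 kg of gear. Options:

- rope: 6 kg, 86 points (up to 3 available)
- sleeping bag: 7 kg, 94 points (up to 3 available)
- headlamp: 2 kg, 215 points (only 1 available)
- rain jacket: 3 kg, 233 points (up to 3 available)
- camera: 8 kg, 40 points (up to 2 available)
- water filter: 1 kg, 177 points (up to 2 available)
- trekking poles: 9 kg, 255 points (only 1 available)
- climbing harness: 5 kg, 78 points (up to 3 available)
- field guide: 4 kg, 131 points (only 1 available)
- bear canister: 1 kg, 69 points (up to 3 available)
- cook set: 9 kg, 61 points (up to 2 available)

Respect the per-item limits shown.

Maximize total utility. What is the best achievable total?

1947

A density-first pass picks headlamp + 3×rain jacket + 2×water filter + trekking poles + climbing harness + field guide + 3×bear canister — 1939 at 34 kg.
Dropping climbing harness frees 5 kg; slotting in rope (6 kg) lifts the total to 1947 at 35 kg.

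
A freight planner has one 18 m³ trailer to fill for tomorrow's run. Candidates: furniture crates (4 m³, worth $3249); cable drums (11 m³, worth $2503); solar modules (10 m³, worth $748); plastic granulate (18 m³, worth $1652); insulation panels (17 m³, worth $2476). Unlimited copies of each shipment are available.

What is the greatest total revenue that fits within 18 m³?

12996

Taking 4×furniture crates: 16 m³ used, 12996 in revenue.
The spare 2 m³ is too small for any remaining shipment, and no exchange beats 12996.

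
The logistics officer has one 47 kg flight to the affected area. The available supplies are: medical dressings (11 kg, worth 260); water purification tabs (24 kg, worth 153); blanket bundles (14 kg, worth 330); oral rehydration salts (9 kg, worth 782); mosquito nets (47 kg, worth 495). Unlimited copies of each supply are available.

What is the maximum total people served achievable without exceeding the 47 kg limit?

5×oral rehydration salts uses 45 of the 47 kg and totals 3910.
Every other selection either busts 47 kg or fails to beat 3910.

3910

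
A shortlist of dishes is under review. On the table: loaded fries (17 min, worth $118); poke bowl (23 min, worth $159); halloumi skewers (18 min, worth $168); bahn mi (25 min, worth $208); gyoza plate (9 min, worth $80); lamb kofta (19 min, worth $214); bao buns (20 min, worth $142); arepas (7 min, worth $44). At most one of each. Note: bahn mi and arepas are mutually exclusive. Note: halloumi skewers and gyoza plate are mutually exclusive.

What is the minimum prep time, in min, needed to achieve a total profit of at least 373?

37

Look for the lowest-prep combination reaching 373.
halloumi skewers + lamb kofta: 382 profit at 37 min.
No combination under 37 min hits 373.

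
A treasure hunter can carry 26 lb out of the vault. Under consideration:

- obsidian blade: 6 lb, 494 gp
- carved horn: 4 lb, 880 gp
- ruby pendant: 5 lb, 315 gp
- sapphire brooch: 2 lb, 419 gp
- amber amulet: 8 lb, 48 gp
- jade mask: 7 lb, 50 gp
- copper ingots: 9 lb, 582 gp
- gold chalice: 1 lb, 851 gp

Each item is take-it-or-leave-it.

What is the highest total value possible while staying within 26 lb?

3226

Best packing: obsidian blade + carved horn + sapphire brooch + copper ingots + gold chalice — 22 lb, 3226 total.
Runner-up obsidian blade + carved horn + ruby pendant + copper ingots + gold chalice tops out at 3122.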